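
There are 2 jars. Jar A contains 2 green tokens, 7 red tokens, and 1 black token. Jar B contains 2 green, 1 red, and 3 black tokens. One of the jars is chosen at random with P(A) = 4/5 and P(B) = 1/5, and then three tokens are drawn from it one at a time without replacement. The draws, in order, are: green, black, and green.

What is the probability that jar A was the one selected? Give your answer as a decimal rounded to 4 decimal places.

0.1818

The likelihood of the observed sequence under each hypothesis: P(data | jar A) = (2/10)(1/9)(1/8) = 1/360; P(data | jar B) = (2/6)(3/5)(1/4) = 1/20.
Weighting by the prior gives 4/5 · 1/360 = 1/450, 1/5 · 1/20 = 1/100; these sum to 11/900.
By Bayes' rule, P(jar A | data) = (1/450) / (11/900) = 2/11.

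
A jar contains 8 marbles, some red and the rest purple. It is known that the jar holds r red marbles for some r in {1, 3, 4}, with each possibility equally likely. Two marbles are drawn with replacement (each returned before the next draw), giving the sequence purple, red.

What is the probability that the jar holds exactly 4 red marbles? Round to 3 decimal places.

0.421

For each hypothesis, P(data | H) works out to: P(data | r = 1) = (7/8)(1/8) = 7/64; P(data | r = 3) = (5/8)(3/8) = 15/64; P(data | r = 4) = (4/8)(4/8) = 1/4.
The prior-weighted likelihoods are 1/3 · 7/64 = 7/192, 1/3 · 15/64 = 5/64, 1/3 · 1/4 = 1/12; these sum to 19/96.
Therefore the posterior P(r = 4 | data) = (1/12) / (19/96) = 8/19.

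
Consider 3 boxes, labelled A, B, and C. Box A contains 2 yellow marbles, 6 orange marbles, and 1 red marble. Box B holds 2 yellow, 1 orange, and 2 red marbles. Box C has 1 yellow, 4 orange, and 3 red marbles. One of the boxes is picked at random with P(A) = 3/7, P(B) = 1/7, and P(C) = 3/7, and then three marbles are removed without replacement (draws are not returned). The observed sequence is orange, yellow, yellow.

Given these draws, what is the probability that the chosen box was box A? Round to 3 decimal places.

Compute the likelihood of the observed sequence for each case: P(data | box A) = (6/9)(2/8)(1/7) = 1/42; P(data | box B) = (1/5)(2/4)(1/3) = 1/30; P(data | box C) = (4/8)(1/7)(0/6) = 0.
The prior-weighted likelihoods are 3/7 · 1/42 = 1/98, 1/7 · 1/30 = 1/210, 3/7 · 0 = 0; summing to 11/735.
So P(box A | data) = (1/98) / (11/735) = 15/22.

0.682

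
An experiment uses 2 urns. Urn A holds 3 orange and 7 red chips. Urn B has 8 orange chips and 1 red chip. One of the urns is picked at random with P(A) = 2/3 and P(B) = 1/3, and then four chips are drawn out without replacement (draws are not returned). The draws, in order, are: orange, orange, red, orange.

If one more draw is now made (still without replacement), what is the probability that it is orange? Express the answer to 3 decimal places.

0.870

For each hypothesis, P(data | H) works out to: P(data | urn A) = (3/10)(2/9)(7/8)(1/7) = 1/120; P(data | urn B) = (8/9)(7/8)(1/7)(6/6) = 1/9.
Multiplying each by its prior: 2/3 · 1/120 = 1/180, 1/3 · 1/9 = 1/27; summing to 23/540.
Normalising, the posterior is P(urn A | data) = 3/23, P(urn B | data) = 20/23.
Averaging over the posterior, P(orange next | data) = (0)(3/23) + (1)(20/23) = 20/23.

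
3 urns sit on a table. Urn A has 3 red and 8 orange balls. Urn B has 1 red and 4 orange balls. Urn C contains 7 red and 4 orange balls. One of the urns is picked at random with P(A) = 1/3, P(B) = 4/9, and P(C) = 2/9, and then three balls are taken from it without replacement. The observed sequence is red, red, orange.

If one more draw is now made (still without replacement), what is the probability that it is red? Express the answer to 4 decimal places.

0.4750

The likelihood of the observed sequence under each hypothesis: P(data | urn A) = (3/11)(2/10)(8/9) = 0.048485; P(data | urn B) = (1/5)(0/4) = 0; P(data | urn C) = (7/11)(6/10)(4/9) = 0.1697.
Multiplying each by its prior: 1/3 · 0.048485 = 0.016162, 4/9 · 0 = 0, 2/9 · 0.1697 = 0.03771; these sum to 0.053872.
The posterior is then P(urn A | data) = 0.3, P(urn B | data) = 0, P(urn C | data) = 0.7.
Averaging over the posterior, P(red next | data) = (1/8)(0.3) + (5/8)(0.7) = 0.475.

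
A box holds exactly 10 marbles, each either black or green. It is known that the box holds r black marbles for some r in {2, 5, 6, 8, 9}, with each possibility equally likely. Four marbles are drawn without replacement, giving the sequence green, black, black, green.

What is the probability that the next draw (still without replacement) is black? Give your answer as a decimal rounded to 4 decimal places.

Under each hypothesis, the probability of the observed sequence is: P(data | r = 2) = (8/10)(2/9)(1/8)(7/7) = 0.022222; P(data | r = 5) = (5/10)(5/9)(4/8)(4/7) = 0.079365; P(data | r = 6) = (4/10)(6/9)(5/8)(3/7) = 0.071429; P(data | r = 8) = (2/10)(8/9)(7/8)(1/7) = 0.022222; P(data | r = 9) = (1/10)(9/9)(8/8)(0/7) = 0.
The prior-weighted likelihoods are 1/5 · 0.022222 = 0.0044444, 1/5 · 0.079365 = 0.015873, 1/5 · 0.071429 = 0.014286, 1/5 · 0.022222 = 0.0044444, 1/5 · 0 = 0; with total 0.039048.
Normalising, the posterior is P(r = 2 | data) = 0.11382, P(r = 5 | data) = 0.4065, P(r = 6 | data) = 0.36585, P(r = 8 | data) = 0.11382, P(r = 9 | data) = 0.
Averaging over the posterior, P(black next | data) = (0)(0.11382) + (1/2)(0.4065) + (2/3)(0.36585) + (1)(0.11382) = 0.56098.

0.5610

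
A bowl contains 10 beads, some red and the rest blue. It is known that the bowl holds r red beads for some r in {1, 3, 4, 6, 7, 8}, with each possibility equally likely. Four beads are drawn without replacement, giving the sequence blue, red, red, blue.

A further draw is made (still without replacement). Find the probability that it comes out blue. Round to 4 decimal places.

Under each hypothesis, the probability of the observed sequence is: P(data | r = 1) = (9/10)(1/9)(0/8) = 0; P(data | r = 3) = (7/10)(3/9)(2/8)(6/7) = 0.05; P(data | r = 4) = (6/10)(4/9)(3/8)(5/7) = 0.071429; P(data | r = 6) = (4/10)(6/9)(5/8)(3/7) = 0.071429; P(data | r = 7) = (3/10)(7/9)(6/8)(2/7) = 0.05; P(data | r = 8) = (2/10)(8/9)(7/8)(1/7) = 0.022222.
Multiplying each by its prior: 1/6 · 0 = 0, 1/6 · 0.05 = 0.0083333, 1/6 · 0.071429 = 0.011905, 1/6 · 0.071429 = 0.011905, 1/6 · 0.05 = 0.0083333, 1/6 · 0.022222 = 0.0037037; summing to 0.04418.
Dividing through by the total gives posterior P(r = 1 | data) = 0, P(r = 3 | data) = 0.18862, P(r = 4 | data) = 0.26946, P(r = 6 | data) = 0.26946, P(r = 7 | data) = 0.18862, P(r = 8 | data) = 0.083832.
The predictive probability is P(blue next | data) = (5/6)(0.18862) + (2/3)(0.26946) + (1/3)(0.26946) + (1/6)(0.18862) + (0)(0.083832) = 0.45808.

0.4581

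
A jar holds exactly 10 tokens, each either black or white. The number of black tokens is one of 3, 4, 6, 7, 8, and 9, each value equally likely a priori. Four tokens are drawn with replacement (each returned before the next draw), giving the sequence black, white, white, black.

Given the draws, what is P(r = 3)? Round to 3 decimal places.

For each hypothesis, P(data | H) works out to: P(data | r = 3) = (3/10)(7/10)(7/10)(3/10) = 0.0441; P(data | r = 4) = (4/10)(6/10)(6/10)(4/10) = 0.0576; P(data | r = 6) = (6/10)(4/10)(4/10)(6/10) = 0.0576; P(data | r = 7) = (7/10)(3/10)(3/10)(7/10) = 0.0441; P(data | r = 8) = (8/10)(2/10)(2/10)(8/10) = 0.0256; P(data | r = 9) = (9/10)(1/10)(1/10)(9/10) = 0.0081.
Weighting by the prior gives 1/6 · 0.0441 = 0.00735, 1/6 · 0.0576 = 0.0096, 1/6 · 0.0576 = 0.0096, 1/6 · 0.0441 = 0.00735, 1/6 · 0.0256 = 0.0042667, 1/6 · 0.0081 = 0.00135; with total 0.039517.
Therefore the posterior P(r = 3 | data) = (0.00735) / (0.039517) = 0.186.

0.186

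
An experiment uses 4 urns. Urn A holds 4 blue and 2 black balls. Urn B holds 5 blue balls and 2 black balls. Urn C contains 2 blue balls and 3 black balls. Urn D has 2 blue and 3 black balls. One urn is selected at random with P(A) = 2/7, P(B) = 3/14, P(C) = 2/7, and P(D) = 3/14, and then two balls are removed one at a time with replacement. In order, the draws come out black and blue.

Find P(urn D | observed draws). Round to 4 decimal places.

0.2263

The likelihood of the observed sequence under each hypothesis: P(data | urn A) = (2/6)(4/6) = 0.22222; P(data | urn B) = (2/7)(5/7) = 0.20408; P(data | urn C) = (3/5)(2/5) = 0.24; P(data | urn D) = (3/5)(2/5) = 0.24.
The prior-weighted likelihoods are 2/7 · 0.22222 = 0.063492, 3/14 · 0.20408 = 0.043732, 2/7 · 0.24 = 0.068571, 3/14 · 0.24 = 0.051429; these sum to 0.22722.
So P(urn D | data) = (0.051429) / (0.22722) = 0.22633.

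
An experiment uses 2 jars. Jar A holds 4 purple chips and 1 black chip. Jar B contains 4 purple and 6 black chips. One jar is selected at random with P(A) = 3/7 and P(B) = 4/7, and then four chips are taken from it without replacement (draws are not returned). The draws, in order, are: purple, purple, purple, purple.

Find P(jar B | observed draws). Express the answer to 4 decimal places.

Under each hypothesis, the probability of the observed sequence is: P(data | jar A) = (4/5)(3/4)(2/3)(1/2) = 1/5; P(data | jar B) = (4/10)(3/9)(2/8)(1/7) = 1/210.
Weighting by the prior gives 3/7 · 1/5 = 3/35, 4/7 · 1/210 = 2/735; with total 13/147.
Hence P(jar B | data) = (2/735) / (13/147) = 2/65.

0.0308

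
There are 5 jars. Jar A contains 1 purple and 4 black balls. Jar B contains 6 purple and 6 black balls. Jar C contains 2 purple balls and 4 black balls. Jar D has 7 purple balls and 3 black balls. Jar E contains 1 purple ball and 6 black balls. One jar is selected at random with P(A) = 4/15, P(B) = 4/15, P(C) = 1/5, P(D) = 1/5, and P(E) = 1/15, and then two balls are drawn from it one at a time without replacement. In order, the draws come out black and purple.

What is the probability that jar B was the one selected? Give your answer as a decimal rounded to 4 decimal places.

For each hypothesis, P(data | H) works out to: P(data | jar A) = (4/5)(1/4) = 0.2; P(data | jar B) = (6/12)(6/11) = 0.27273; P(data | jar C) = (4/6)(2/5) = 0.26667; P(data | jar D) = (3/10)(7/9) = 0.23333; P(data | jar E) = (6/7)(1/6) = 0.14286.
Weighting by the prior gives 4/15 · 0.2 = 0.053333, 4/15 · 0.27273 = 0.072727, 1/5 · 0.26667 = 0.053333, 1/5 · 0.23333 = 0.046667, 1/15 · 0.14286 = 0.0095238; summing to 0.23558.
Hence P(jar B | data) = (0.072727) / (0.23558) = 0.30871.

0.3087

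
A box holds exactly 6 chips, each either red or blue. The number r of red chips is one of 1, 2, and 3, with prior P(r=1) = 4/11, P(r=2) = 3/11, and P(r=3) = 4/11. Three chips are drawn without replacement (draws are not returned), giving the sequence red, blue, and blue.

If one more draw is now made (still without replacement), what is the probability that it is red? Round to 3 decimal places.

The likelihood of the observed sequence under each hypothesis: P(data | r = 1) = (1/6)(5/5)(4/4) = 1/6; P(data | r = 2) = (2/6)(4/5)(3/4) = 1/5; P(data | r = 3) = (3/6)(3/5)(2/4) = 3/20.
Weighting by the prior gives 4/11 · 1/6 = 2/33, 3/11 · 1/5 = 3/55, 4/11 · 3/20 = 3/55; these sum to 28/165.
Dividing through by the total gives posterior P(r = 1 | data) = 5/14, P(r = 2 | data) = 9/28, P(r = 3 | data) = 9/28.
Averaging over the posterior, P(red next | data) = (0)(5/14) + (1/3)(9/28) + (2/3)(9/28) = 9/28.

0.321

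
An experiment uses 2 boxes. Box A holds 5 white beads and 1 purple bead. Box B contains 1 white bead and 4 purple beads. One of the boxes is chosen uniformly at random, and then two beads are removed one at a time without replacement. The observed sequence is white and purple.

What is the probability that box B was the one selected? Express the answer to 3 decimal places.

Compute the likelihood of the observed sequence for each case: P(data | box A) = (5/6)(1/5) = 1/6; P(data | box B) = (1/5)(4/4) = 1/5.
Weighting by the prior gives 1/2 · 1/6 = 1/12, 1/2 · 1/5 = 1/10; summing to 11/60.
By Bayes' rule, P(box B | data) = (1/10) / (11/60) = 6/11.

0.545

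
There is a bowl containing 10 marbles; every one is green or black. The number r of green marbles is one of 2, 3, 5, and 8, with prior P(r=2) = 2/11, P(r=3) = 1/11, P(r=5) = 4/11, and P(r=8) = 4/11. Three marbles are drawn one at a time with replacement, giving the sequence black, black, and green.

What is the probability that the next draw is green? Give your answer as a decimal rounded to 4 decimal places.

Compute the likelihood of the observed sequence for each case: P(data | r = 2) = (8/10)(8/10)(2/10) = 0.128; P(data | r = 3) = (7/10)(7/10)(3/10) = 0.147; P(data | r = 5) = (5/10)(5/10)(5/10) = 0.125; P(data | r = 8) = (2/10)(2/10)(8/10) = 0.032.
The prior-weighted likelihoods are 2/11 · 0.128 = 0.023273, 1/11 · 0.147 = 0.013364, 4/11 · 0.125 = 0.045455, 4/11 · 0.032 = 0.011636; with total 0.093727.
The posterior is then P(r = 2 | data) = 0.2483, P(r = 3 | data) = 0.14258, P(r = 5 | data) = 0.48497, P(r = 8 | data) = 0.12415.
The predictive probability is P(green next | data) = (1/5)(0.2483) + (3/10)(0.14258) + (1/2)(0.48497) + (4/5)(0.12415) = 0.43424.

0.4342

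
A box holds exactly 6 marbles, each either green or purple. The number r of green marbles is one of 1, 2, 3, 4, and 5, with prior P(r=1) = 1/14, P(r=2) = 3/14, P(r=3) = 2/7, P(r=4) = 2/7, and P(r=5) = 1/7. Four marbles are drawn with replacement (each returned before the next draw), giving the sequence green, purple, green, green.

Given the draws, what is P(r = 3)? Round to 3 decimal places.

Under each hypothesis, the probability of the observed sequence is: P(data | r = 1) = (1/6)(5/6)(1/6)(1/6) = 0.003858; P(data | r = 2) = (2/6)(4/6)(2/6)(2/6) = 0.024691; P(data | r = 3) = (3/6)(3/6)(3/6)(3/6) = 0.0625; P(data | r = 4) = (4/6)(2/6)(4/6)(4/6) = 0.098765; P(data | r = 5) = (5/6)(1/6)(5/6)(5/6) = 0.096451.
The prior-weighted likelihoods are 1/14 · 0.003858 = 0.00027557, 3/14 · 0.024691 = 0.005291, 2/7 · 0.0625 = 0.017857, 2/7 · 0.098765 = 0.028219, 1/7 · 0.096451 = 0.013779; summing to 0.065421.
Therefore the posterior P(r = 3 | data) = (0.017857) / (0.065421) = 0.27296.

0.273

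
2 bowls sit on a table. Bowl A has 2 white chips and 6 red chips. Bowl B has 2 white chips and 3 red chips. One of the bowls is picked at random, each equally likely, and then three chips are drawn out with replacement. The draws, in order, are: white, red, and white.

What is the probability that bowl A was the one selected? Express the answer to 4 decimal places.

Under each hypothesis, the probability of the observed sequence is: P(data | bowl A) = (2/8)(6/8)(2/8) = 0.046875; P(data | bowl B) = (2/5)(3/5)(2/5) = 0.096.
The prior-weighted likelihoods are 1/2 · 0.046875 = 0.023438, 1/2 · 0.096 = 0.048; these sum to 0.071438.
So P(bowl A | data) = (0.023438) / (0.071438) = 0.32808.

0.3281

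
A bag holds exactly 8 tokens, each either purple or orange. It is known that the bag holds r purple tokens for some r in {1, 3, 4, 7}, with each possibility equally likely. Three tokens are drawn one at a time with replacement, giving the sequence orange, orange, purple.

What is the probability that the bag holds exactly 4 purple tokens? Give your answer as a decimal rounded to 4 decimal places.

The likelihood of the observed sequence under each hypothesis: P(data | r = 1) = (7/8)(7/8)(1/8) = 0.095703; P(data | r = 3) = (5/8)(5/8)(3/8) = 0.14648; P(data | r = 4) = (4/8)(4/8)(4/8) = 0.125; P(data | r = 7) = (1/8)(1/8)(7/8) = 0.013672.
Weighting by the prior gives 1/4 · 0.095703 = 0.023926, 1/4 · 0.14648 = 0.036621, 1/4 · 0.125 = 0.03125, 1/4 · 0.013672 = 0.003418; these sum to 0.095215.
So P(r = 4 | data) = (0.03125) / (0.095215) = 0.32821.

0.3282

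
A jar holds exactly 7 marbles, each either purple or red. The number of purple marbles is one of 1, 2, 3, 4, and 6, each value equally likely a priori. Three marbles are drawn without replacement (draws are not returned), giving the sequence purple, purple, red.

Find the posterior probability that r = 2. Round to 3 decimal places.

Compute the likelihood of the observed sequence for each case: P(data | r = 1) = (1/7)(0/6) = 0; P(data | r = 2) = (2/7)(1/6)(5/5) = 1/21; P(data | r = 3) = (3/7)(2/6)(4/5) = 4/35; P(data | r = 4) = (4/7)(3/6)(3/5) = 6/35; P(data | r = 6) = (6/7)(5/6)(1/5) = 1/7.
The prior-weighted likelihoods are 1/5 · 0 = 0, 1/5 · 1/21 = 1/105, 1/5 · 4/35 = 4/175, 1/5 · 6/35 = 6/175, 1/5 · 1/7 = 1/35; with total 2/21.
Hence P(r = 2 | data) = (1/105) / (2/21) = 1/10.

0.100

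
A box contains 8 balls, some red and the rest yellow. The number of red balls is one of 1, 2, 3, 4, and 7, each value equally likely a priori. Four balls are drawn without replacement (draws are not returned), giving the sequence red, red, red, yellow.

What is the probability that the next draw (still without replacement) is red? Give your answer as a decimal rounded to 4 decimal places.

Compute the likelihood of the observed sequence for each case: P(data | r = 1) = (1/8)(0/7) = 0; P(data | r = 2) = (2/8)(1/7)(0/6) = 0; P(data | r = 3) = (3/8)(2/7)(1/6)(5/5) = 1/56; P(data | r = 4) = (4/8)(3/7)(2/6)(4/5) = 2/35; P(data | r = 7) = (7/8)(6/7)(5/6)(1/5) = 1/8.
The prior-weighted likelihoods are 1/5 · 0 = 0, 1/5 · 0 = 0, 1/5 · 1/56 = 1/280, 1/5 · 2/35 = 2/175, 1/5 · 1/8 = 1/40; with total 1/25.
Dividing through by the total gives posterior P(r = 1 | data) = 0, P(r = 2 | data) = 0, P(r = 3 | data) = 5/56, P(r = 4 | data) = 2/7, P(r = 7 | data) = 5/8.
Averaging over the posterior, P(red next | data) = (0)(5/56) + (1/4)(2/7) + (1)(5/8) = 39/56.

0.6964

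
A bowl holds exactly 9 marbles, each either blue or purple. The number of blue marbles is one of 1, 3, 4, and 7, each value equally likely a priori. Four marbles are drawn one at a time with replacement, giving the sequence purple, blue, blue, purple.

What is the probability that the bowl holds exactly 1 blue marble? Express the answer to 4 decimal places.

Compute the likelihood of the observed sequence for each case: P(data | r = 1) = (8/9)(1/9)(1/9)(8/9) = 0.0097546; P(data | r = 3) = (6/9)(3/9)(3/9)(6/9) = 0.049383; P(data | r = 4) = (5/9)(4/9)(4/9)(5/9) = 0.060966; P(data | r = 7) = (2/9)(7/9)(7/9)(2/9) = 0.029873.
Weighting by the prior gives 1/4 · 0.0097546 = 0.0024387, 1/4 · 0.049383 = 0.012346, 1/4 · 0.060966 = 0.015242, 1/4 · 0.029873 = 0.0074684; summing to 0.037494.
By Bayes' rule, P(r = 1 | data) = (0.0024387) / (0.037494) = 0.065041.

0.0650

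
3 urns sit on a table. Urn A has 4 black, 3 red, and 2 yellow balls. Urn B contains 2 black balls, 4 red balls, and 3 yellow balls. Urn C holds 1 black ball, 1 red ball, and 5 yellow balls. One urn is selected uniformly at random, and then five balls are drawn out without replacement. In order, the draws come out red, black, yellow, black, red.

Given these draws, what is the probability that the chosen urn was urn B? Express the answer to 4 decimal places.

0.3333

Under each hypothesis, the probability of the observed sequence is: P(data | urn A) = (3/9)(4/8)(2/7)(3/6)(2/5) = 1/105; P(data | urn B) = (4/9)(2/8)(3/7)(1/6)(3/5) = 1/210; P(data | urn C) = (1/7)(1/6)(5/5)(0/4) = 0.
Weighting by the prior gives 1/3 · 1/105 = 1/315, 1/3 · 1/210 = 1/630, 1/3 · 0 = 0; these sum to 1/210.
Therefore the posterior P(urn B | data) = (1/630) / (1/210) = 1/3.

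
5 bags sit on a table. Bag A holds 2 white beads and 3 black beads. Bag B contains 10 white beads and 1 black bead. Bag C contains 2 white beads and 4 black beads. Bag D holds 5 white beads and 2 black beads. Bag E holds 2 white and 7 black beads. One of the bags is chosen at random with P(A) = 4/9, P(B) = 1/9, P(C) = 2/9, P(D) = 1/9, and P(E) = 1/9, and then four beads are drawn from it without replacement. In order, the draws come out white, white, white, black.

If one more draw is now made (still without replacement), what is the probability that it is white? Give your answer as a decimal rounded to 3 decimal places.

For each hypothesis, P(data | H) works out to: P(data | bag A) = (2/5)(1/4)(0/3) = 0; P(data | bag B) = (10/11)(9/10)(8/9)(1/8) = 1/11; P(data | bag C) = (2/6)(1/5)(0/4) = 0; P(data | bag D) = (5/7)(4/6)(3/5)(2/4) = 1/7; P(data | bag E) = (2/9)(1/8)(0/7) = 0.
Multiplying each by its prior: 4/9 · 0 = 0, 1/9 · 1/11 = 1/99, 2/9 · 0 = 0, 1/9 · 1/7 = 1/63, 1/9 · 0 = 0; summing to 2/77.
Normalising, the posterior is P(bag A | data) = 0, P(bag B | data) = 7/18, P(bag C | data) = 0, P(bag D | data) = 11/18, P(bag E | data) = 0.
Averaging over the posterior, P(white next | data) = (1)(7/18) + (2/3)(11/18) = 43/54.

0.796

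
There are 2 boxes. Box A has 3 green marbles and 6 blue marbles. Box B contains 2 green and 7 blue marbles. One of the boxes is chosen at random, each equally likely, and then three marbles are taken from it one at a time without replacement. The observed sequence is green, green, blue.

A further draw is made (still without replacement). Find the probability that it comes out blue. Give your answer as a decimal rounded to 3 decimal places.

0.880

The likelihood of the observed sequence under each hypothesis: P(data | box A) = (3/9)(2/8)(6/7) = 1/14; P(data | box B) = (2/9)(1/8)(7/7) = 1/36.
Multiplying each by its prior: 1/2 · 1/14 = 1/28, 1/2 · 1/36 = 1/72; these sum to 25/504.
Normalising, the posterior is P(box A | data) = 18/25, P(box B | data) = 7/25.
So P(blue next | data) = Σ P(blue next | H) P(H | data) = (5/6)(18/25) + (1)(7/25) = 22/25.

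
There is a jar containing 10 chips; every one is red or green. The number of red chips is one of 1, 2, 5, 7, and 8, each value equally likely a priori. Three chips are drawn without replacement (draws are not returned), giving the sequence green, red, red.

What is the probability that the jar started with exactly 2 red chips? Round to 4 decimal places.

For each hypothesis, P(data | H) works out to: P(data | r = 1) = (9/10)(1/9)(0/8) = 0; P(data | r = 2) = (8/10)(2/9)(1/8) = 1/45; P(data | r = 5) = (5/10)(5/9)(4/8) = 5/36; P(data | r = 7) = (3/10)(7/9)(6/8) = 7/40; P(data | r = 8) = (2/10)(8/9)(7/8) = 7/45.
Weighting by the prior gives 1/5 · 0 = 0, 1/5 · 1/45 = 1/225, 1/5 · 5/36 = 1/36, 1/5 · 7/40 = 7/200, 1/5 · 7/45 = 7/225; these sum to 59/600.
So P(r = 2 | data) = (1/225) / (59/600) = 8/177.

0.0452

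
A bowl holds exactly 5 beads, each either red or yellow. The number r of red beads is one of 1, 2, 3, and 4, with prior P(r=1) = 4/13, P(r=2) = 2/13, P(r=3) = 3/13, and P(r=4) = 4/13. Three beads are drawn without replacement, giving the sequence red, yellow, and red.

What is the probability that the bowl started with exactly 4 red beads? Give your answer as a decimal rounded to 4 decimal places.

For each hypothesis, P(data | H) works out to: P(data | r = 1) = (1/5)(4/4)(0/3) = 0; P(data | r = 2) = (2/5)(3/4)(1/3) = 1/10; P(data | r = 3) = (3/5)(2/4)(2/3) = 1/5; P(data | r = 4) = (4/5)(1/4)(3/3) = 1/5.
Multiplying each by its prior: 4/13 · 0 = 0, 2/13 · 1/10 = 1/65, 3/13 · 1/5 = 3/65, 4/13 · 1/5 = 4/65; summing to 8/65.
Hence P(r = 4 | data) = (4/65) / (8/65) = 1/2.

0.5000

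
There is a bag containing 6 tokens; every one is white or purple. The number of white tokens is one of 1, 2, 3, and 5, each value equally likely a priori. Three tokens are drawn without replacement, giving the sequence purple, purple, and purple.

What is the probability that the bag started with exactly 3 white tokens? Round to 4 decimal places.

0.0667

For each hypothesis, P(data | H) works out to: P(data | r = 1) = (5/6)(4/5)(3/4) = 1/2; P(data | r = 2) = (4/6)(3/5)(2/4) = 1/5; P(data | r = 3) = (3/6)(2/5)(1/4) = 1/20; P(data | r = 5) = (1/6)(0/5) = 0.
Weighting by the prior gives 1/4 · 1/2 = 1/8, 1/4 · 1/5 = 1/20, 1/4 · 1/20 = 1/80, 1/4 · 0 = 0; these sum to 3/16.
Therefore the posterior P(r = 3 | data) = (1/80) / (3/16) = 1/15.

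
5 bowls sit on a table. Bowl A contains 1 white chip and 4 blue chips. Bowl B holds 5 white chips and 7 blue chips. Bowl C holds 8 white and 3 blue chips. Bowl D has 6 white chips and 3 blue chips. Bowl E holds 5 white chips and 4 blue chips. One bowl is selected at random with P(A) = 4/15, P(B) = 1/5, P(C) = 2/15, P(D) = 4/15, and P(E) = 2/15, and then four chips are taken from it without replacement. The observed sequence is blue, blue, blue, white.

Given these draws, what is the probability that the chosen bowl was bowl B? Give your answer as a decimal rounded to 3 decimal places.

0.220

For each hypothesis, P(data | H) works out to: P(data | bowl A) = (4/5)(3/4)(2/3)(1/2) = 0.2; P(data | bowl B) = (7/12)(6/11)(5/10)(5/9) = 0.088384; P(data | bowl C) = (3/11)(2/10)(1/9)(8/8) = 0.0060606; P(data | bowl D) = (3/9)(2/8)(1/7)(6/6) = 0.011905; P(data | bowl E) = (4/9)(3/8)(2/7)(5/6) = 0.039683.
Weighting by the prior gives 4/15 · 0.2 = 0.053333, 1/5 · 0.088384 = 0.017677, 2/15 · 0.0060606 = 0.00080808, 4/15 · 0.011905 = 0.0031746, 2/15 · 0.039683 = 0.005291; summing to 0.080284.
Therefore the posterior P(bowl B | data) = (0.017677) / (0.080284) = 0.22018.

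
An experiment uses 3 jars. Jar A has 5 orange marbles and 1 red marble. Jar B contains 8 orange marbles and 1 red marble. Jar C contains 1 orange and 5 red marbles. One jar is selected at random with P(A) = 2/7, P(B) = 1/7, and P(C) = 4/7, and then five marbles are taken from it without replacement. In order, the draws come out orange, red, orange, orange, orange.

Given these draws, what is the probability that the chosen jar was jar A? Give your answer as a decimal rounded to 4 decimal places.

0.7500

Under each hypothesis, the probability of the observed sequence is: P(data | jar A) = (5/6)(1/5)(4/4)(3/3)(2/2) = 1/6; P(data | jar B) = (8/9)(1/8)(7/7)(6/6)(5/5) = 1/9; P(data | jar C) = (1/6)(5/5)(0/4) = 0.
Weighting by the prior gives 2/7 · 1/6 = 1/21, 1/7 · 1/9 = 1/63, 4/7 · 0 = 0; with total 4/63.
Therefore the posterior P(jar A | data) = (1/21) / (4/63) = 3/4.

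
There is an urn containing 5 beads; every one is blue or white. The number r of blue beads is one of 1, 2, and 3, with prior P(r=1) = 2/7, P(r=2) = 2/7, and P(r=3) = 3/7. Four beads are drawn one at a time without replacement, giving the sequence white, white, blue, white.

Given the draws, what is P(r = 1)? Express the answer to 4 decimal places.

0.6667

For each hypothesis, P(data | H) works out to: P(data | r = 1) = (4/5)(3/4)(1/3)(2/2) = 1/5; P(data | r = 2) = (3/5)(2/4)(2/3)(1/2) = 1/10; P(data | r = 3) = (2/5)(1/4)(3/3)(0/2) = 0.
The prior-weighted likelihoods are 2/7 · 1/5 = 2/35, 2/7 · 1/10 = 1/35, 3/7 · 0 = 0; these sum to 3/35.
Hence P(r = 1 | data) = (2/35) / (3/35) = 2/3.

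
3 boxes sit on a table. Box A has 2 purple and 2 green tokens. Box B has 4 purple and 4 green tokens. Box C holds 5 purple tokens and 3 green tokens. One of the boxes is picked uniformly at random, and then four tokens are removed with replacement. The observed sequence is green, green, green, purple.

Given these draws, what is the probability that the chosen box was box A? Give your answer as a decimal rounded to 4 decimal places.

For each hypothesis, P(data | H) works out to: P(data | box A) = (2/4)(2/4)(2/4)(2/4) = 0.0625; P(data | box B) = (4/8)(4/8)(4/8)(4/8) = 0.0625; P(data | box C) = (3/8)(3/8)(3/8)(5/8) = 0.032959.
Multiplying each by its prior: 1/3 · 0.0625 = 0.020833, 1/3 · 0.0625 = 0.020833, 1/3 · 0.032959 = 0.010986; with total 0.052653.
So P(box A | data) = (0.020833) / (0.052653) = 0.39567.

0.3957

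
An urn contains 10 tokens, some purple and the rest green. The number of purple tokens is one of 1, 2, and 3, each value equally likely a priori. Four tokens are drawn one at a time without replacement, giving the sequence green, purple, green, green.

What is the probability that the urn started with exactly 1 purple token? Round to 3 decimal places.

0.279

Under each hypothesis, the probability of the observed sequence is: P(data | r = 1) = (9/10)(1/9)(8/8)(7/7) = 1/10; P(data | r = 2) = (8/10)(2/9)(7/8)(6/7) = 2/15; P(data | r = 3) = (7/10)(3/9)(6/8)(5/7) = 1/8.
Weighting by the prior gives 1/3 · 1/10 = 1/30, 1/3 · 2/15 = 2/45, 1/3 · 1/8 = 1/24; summing to 43/360.
Hence P(r = 1 | data) = (1/30) / (43/360) = 12/43.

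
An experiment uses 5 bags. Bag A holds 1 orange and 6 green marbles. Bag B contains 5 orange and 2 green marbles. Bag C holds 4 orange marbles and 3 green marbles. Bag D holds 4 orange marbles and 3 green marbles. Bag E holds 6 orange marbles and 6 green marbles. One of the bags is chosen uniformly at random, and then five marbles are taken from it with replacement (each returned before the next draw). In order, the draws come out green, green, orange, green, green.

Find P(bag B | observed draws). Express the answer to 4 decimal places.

0.0314

For each hypothesis, P(data | H) works out to: P(data | bag A) = (6/7)(6/7)(1/7)(6/7)(6/7) = 0.077111; P(data | bag B) = (2/7)(2/7)(5/7)(2/7)(2/7) = 0.0047599; P(data | bag C) = (3/7)(3/7)(4/7)(3/7)(3/7) = 0.019278; P(data | bag D) = (3/7)(3/7)(4/7)(3/7)(3/7) = 0.019278; P(data | bag E) = (6/12)(6/12)(6/12)(6/12)(6/12) = 0.03125.
Weighting by the prior gives 1/5 · 0.077111 = 0.015422, 1/5 · 0.0047599 = 0.00095198, 1/5 · 0.019278 = 0.0038555, 1/5 · 0.019278 = 0.0038555, 1/5 · 0.03125 = 0.00625; summing to 0.030335.
By Bayes' rule, P(bag B | data) = (0.00095198) / (0.030335) = 0.031382.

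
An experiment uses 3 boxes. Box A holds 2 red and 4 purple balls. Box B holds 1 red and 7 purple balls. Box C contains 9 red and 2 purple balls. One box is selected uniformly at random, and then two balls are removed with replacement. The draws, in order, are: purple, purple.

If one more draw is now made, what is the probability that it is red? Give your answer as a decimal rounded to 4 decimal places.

The likelihood of the observed sequence under each hypothesis: P(data | box A) = (4/6)(4/6) = 0.44444; P(data | box B) = (7/8)(7/8) = 0.76562; P(data | box C) = (2/11)(2/11) = 0.033058.
The prior-weighted likelihoods are 1/3 · 0.44444 = 0.14815, 1/3 · 0.76562 = 0.25521, 1/3 · 0.033058 = 0.011019; summing to 0.41438.
Normalising, the posterior is P(box A | data) = 0.35752, P(box B | data) = 0.61589, P(box C | data) = 0.026592.
Averaging over the posterior, P(red next | data) = (1/3)(0.35752) + (1/8)(0.61589) + (9/11)(0.026592) = 0.21792.

0.2179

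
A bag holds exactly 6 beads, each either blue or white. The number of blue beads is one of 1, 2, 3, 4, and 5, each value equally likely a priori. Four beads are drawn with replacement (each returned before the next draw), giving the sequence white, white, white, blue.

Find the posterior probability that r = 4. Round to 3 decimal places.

Under each hypothesis, the probability of the observed sequence is: P(data | r = 1) = (5/6)(5/6)(5/6)(1/6) = 0.096451; P(data | r = 2) = (4/6)(4/6)(4/6)(2/6) = 0.098765; P(data | r = 3) = (3/6)(3/6)(3/6)(3/6) = 0.0625; P(data | r = 4) = (2/6)(2/6)(2/6)(4/6) = 0.024691; P(data | r = 5) = (1/6)(1/6)(1/6)(5/6) = 0.003858.
The prior-weighted likelihoods are 1/5 · 0.096451 = 0.01929, 1/5 · 0.098765 = 0.019753, 1/5 · 0.0625 = 0.0125, 1/5 · 0.024691 = 0.0049383, 1/5 · 0.003858 = 0.0007716; summing to 0.057253.
So P(r = 4 | data) = (0.0049383) / (0.057253) = 0.086253.

0.086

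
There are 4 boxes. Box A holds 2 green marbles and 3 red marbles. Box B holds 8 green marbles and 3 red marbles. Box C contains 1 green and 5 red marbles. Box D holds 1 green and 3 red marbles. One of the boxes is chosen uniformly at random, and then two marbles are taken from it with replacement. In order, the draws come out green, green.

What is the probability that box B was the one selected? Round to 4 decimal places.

0.6788

Compute the likelihood of the observed sequence for each case: P(data | box A) = (2/5)(2/5) = 0.16; P(data | box B) = (8/11)(8/11) = 0.52893; P(data | box C) = (1/6)(1/6) = 0.027778; P(data | box D) = (1/4)(1/4) = 0.0625.
Weighting by the prior gives 1/4 · 0.16 = 0.04, 1/4 · 0.52893 = 0.13223, 1/4 · 0.027778 = 0.0069444, 1/4 · 0.0625 = 0.015625; with total 0.1948.
Hence P(box B | data) = (0.13223) / (0.1948) = 0.6788.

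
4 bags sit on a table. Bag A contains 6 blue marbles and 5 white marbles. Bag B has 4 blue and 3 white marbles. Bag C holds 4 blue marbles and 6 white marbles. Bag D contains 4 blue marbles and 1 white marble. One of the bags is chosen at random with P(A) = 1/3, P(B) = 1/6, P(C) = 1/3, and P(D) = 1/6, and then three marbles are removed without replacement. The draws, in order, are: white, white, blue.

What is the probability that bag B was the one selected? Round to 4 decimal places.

0.1656

The likelihood of the observed sequence under each hypothesis: P(data | bag A) = (5/11)(4/10)(6/9) = 0.12121; P(data | bag B) = (3/7)(2/6)(4/5) = 0.11429; P(data | bag C) = (6/10)(5/9)(4/8) = 0.16667; P(data | bag D) = (1/5)(0/4) = 0.
The prior-weighted likelihoods are 1/3 · 0.12121 = 0.040404, 1/6 · 0.11429 = 0.019048, 1/3 · 0.16667 = 0.055556, 1/6 · 0 = 0; summing to 0.11501.
By Bayes' rule, P(bag B | data) = (0.019048) / (0.11501) = 0.16562.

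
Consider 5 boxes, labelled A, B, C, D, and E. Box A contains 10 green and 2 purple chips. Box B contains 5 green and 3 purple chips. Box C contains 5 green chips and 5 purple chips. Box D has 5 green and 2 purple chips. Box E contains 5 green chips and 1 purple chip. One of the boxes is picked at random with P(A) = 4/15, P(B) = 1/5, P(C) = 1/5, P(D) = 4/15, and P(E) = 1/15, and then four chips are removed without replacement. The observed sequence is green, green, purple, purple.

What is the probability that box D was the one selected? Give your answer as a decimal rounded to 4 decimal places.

0.2708

For each hypothesis, P(data | H) works out to: P(data | box A) = (10/12)(9/11)(2/10)(1/9) = 0.015152; P(data | box B) = (5/8)(4/7)(3/6)(2/5) = 0.071429; P(data | box C) = (5/10)(4/9)(5/8)(4/7) = 0.079365; P(data | box D) = (5/7)(4/6)(2/5)(1/4) = 0.047619; P(data | box E) = (5/6)(4/5)(1/4)(0/3) = 0.
Multiplying each by its prior: 4/15 · 0.015152 = 0.0040404, 1/5 · 0.071429 = 0.014286, 1/5 · 0.079365 = 0.015873, 4/15 · 0.047619 = 0.012698, 1/15 · 0 = 0; with total 0.046898.
Hence P(box D | data) = (0.012698) / (0.046898) = 0.27077.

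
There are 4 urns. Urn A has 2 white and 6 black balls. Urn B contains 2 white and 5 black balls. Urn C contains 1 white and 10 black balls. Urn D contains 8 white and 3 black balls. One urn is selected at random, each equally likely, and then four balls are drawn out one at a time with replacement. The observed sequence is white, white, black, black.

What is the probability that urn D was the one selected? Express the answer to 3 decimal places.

0.320

Compute the likelihood of the observed sequence for each case: P(data | urn A) = (2/8)(2/8)(6/8)(6/8) = 0.035156; P(data | urn B) = (2/7)(2/7)(5/7)(5/7) = 0.041649; P(data | urn C) = (1/11)(1/11)(10/11)(10/11) = 0.0068301; P(data | urn D) = (8/11)(8/11)(3/11)(3/11) = 0.039342.
Multiplying each by its prior: 1/4 · 0.035156 = 0.0087891, 1/4 · 0.041649 = 0.010412, 1/4 · 0.0068301 = 0.0017075, 1/4 · 0.039342 = 0.0098354; with total 0.030744.
Therefore the posterior P(urn D | data) = (0.0098354) / (0.030744) = 0.31991.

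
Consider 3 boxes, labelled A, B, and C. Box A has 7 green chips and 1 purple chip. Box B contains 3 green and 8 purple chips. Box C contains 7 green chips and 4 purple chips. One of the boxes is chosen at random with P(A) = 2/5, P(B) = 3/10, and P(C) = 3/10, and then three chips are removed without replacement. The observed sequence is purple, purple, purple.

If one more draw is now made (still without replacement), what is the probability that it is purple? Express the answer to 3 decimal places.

0.592

Compute the likelihood of the observed sequence for each case: P(data | box A) = (1/8)(0/7) = 0; P(data | box B) = (8/11)(7/10)(6/9) = 56/165; P(data | box C) = (4/11)(3/10)(2/9) = 4/165.
Weighting by the prior gives 2/5 · 0 = 0, 3/10 · 56/165 = 28/275, 3/10 · 4/165 = 2/275; summing to 6/55.
Normalising, the posterior is P(box A | data) = 0, P(box B | data) = 14/15, P(box C | data) = 1/15.
The predictive probability is P(purple next | data) = (5/8)(14/15) + (1/8)(1/15) = 71/120.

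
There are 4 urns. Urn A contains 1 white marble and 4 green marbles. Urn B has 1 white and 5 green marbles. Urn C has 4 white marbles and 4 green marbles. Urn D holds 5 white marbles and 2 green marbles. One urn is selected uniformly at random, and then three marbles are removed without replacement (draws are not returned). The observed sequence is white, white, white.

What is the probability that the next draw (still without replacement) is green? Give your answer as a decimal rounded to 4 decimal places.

0.5600

For each hypothesis, P(data | H) works out to: P(data | urn A) = (1/5)(0/4) = 0; P(data | urn B) = (1/6)(0/5) = 0; P(data | urn C) = (4/8)(3/7)(2/6) = 1/14; P(data | urn D) = (5/7)(4/6)(3/5) = 2/7.
The prior-weighted likelihoods are 1/4 · 0 = 0, 1/4 · 0 = 0, 1/4 · 1/14 = 1/56, 1/4 · 2/7 = 1/14; summing to 5/56.
The posterior is then P(urn A | data) = 0, P(urn B | data) = 0, P(urn C | data) = 1/5, P(urn D | data) = 4/5.
Averaging over the posterior, P(green next | data) = (4/5)(1/5) + (1/2)(4/5) = 14/25.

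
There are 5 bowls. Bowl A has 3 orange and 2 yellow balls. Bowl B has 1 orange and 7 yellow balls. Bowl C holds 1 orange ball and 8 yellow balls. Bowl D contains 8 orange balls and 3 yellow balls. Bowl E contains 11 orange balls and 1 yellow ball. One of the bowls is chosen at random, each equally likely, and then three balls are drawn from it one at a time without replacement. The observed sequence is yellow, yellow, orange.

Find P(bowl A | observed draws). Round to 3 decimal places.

The likelihood of the observed sequence under each hypothesis: P(data | bowl A) = (2/5)(1/4)(3/3) = 0.1; P(data | bowl B) = (7/8)(6/7)(1/6) = 0.125; P(data | bowl C) = (8/9)(7/8)(1/7) = 0.11111; P(data | bowl D) = (3/11)(2/10)(8/9) = 0.048485; P(data | bowl E) = (1/12)(0/11) = 0.
The prior-weighted likelihoods are 1/5 · 0.1 = 0.02, 1/5 · 0.125 = 0.025, 1/5 · 0.11111 = 0.022222, 1/5 · 0.048485 = 0.009697, 1/5 · 0 = 0; these sum to 0.076919.
By Bayes' rule, P(bowl A | data) = (0.02) / (0.076919) = 0.26001.

0.260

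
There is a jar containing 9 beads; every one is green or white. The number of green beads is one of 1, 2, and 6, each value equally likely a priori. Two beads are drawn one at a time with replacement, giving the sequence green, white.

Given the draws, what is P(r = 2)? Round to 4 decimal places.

The likelihood of the observed sequence under each hypothesis: P(data | r = 1) = (1/9)(8/9) = 8/81; P(data | r = 2) = (2/9)(7/9) = 14/81; P(data | r = 6) = (6/9)(3/9) = 2/9.
Multiplying each by its prior: 1/3 · 8/81 = 8/243, 1/3 · 14/81 = 14/243, 1/3 · 2/9 = 2/27; summing to 40/243.
Hence P(r = 2 | data) = (14/243) / (40/243) = 7/20.

0.3500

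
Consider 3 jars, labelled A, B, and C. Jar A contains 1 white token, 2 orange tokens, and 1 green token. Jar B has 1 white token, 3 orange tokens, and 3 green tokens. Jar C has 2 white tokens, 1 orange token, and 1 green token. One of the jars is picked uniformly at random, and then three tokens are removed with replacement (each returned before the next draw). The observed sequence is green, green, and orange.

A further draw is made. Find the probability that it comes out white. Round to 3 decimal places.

Under each hypothesis, the probability of the observed sequence is: P(data | jar A) = (1/4)(1/4)(2/4) = 0.03125; P(data | jar B) = (3/7)(3/7)(3/7) = 0.078717; P(data | jar C) = (1/4)(1/4)(1/4) = 0.015625.
Multiplying each by its prior: 1/3 · 0.03125 = 0.010417, 1/3 · 0.078717 = 0.026239, 1/3 · 0.015625 = 0.0052083; with total 0.041864.
The posterior is then P(jar A | data) = 0.24882, P(jar B | data) = 0.62677, P(jar C | data) = 0.12441.
So P(white next | data) = Σ P(white next | H) P(H | data) = (1/4)(0.24882) + (1/7)(0.62677) + (1/2)(0.12441) = 0.21395.

0.214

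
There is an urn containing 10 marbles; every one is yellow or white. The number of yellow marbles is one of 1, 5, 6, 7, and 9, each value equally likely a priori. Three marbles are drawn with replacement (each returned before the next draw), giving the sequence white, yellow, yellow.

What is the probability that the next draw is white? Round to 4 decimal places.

The likelihood of the observed sequence under each hypothesis: P(data | r = 1) = (9/10)(1/10)(1/10) = 0.009; P(data | r = 5) = (5/10)(5/10)(5/10) = 0.125; P(data | r = 6) = (4/10)(6/10)(6/10) = 0.144; P(data | r = 7) = (3/10)(7/10)(7/10) = 0.147; P(data | r = 9) = (1/10)(9/10)(9/10) = 0.081.
The prior-weighted likelihoods are 1/5 · 0.009 = 0.0018, 1/5 · 0.125 = 0.025, 1/5 · 0.144 = 0.0288, 1/5 · 0.147 = 0.0294, 1/5 · 0.081 = 0.0162; summing to 0.1012.
Normalising, the posterior is P(r = 1 | data) = 0.017787, P(r = 5 | data) = 0.24704, P(r = 6 | data) = 0.28458, P(r = 7 | data) = 0.29051, P(r = 9 | data) = 0.16008.
Averaging over the posterior, P(white next | data) = (9/10)(0.017787) + (1/2)(0.24704) + (2/5)(0.28458) + (3/10)(0.29051) + (1/10)(0.16008) = 0.35652.

0.3565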